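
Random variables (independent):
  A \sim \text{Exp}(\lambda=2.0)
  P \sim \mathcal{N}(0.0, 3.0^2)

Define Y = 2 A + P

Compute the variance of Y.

For independent RVs: Var(aX + bY) = a²Var(X) + b²Var(Y)
Var(A) = 0.25
Var(P) = 9
Var(Y) = 2²*0.25 + 1²*9
= 4*0.25 + 1*9 = 10

10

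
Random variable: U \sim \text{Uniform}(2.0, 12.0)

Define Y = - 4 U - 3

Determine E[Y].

For Y = -4U - 3:
E[Y] = -4 * E[U] - 3
E[U] = (2 + 12)/2 = 7
E[Y] = -4 * 7 - 3 = -31

-31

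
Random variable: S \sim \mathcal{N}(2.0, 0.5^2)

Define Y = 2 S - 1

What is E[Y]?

For Y = 2S - 1:
E[Y] = 2 * E[S] - 1
E[S] = 2.0 = 2
E[Y] = 2 * 2 - 1 = 3

3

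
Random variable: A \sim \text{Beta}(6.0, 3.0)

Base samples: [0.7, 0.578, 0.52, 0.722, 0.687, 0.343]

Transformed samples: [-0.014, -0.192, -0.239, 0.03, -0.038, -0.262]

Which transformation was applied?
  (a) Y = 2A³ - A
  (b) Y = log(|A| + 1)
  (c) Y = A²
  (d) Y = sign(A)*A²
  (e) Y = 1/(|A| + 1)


Checking option (a) Y = 2A³ - A:
  A = 0.7 -> Y = -0.014 ✓
  A = 0.578 -> Y = -0.192 ✓
  A = 0.52 -> Y = -0.239 ✓
All samples match this transformation.

(a) 2A³ - A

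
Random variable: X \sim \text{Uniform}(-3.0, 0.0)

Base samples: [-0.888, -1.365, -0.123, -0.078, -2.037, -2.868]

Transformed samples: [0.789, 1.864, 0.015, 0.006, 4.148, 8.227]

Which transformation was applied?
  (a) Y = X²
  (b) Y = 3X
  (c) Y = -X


Checking option (a) Y = X²:
  X = -0.888 -> Y = 0.789 ✓
  X = -1.365 -> Y = 1.864 ✓
  X = -0.123 -> Y = 0.015 ✓
All samples match this transformation.

(a) X²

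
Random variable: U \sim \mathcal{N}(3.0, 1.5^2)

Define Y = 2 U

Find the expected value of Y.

For Y = 2U:
E[Y] = 2 * E[U]
E[U] = 3.0 = 3
E[Y] = 2 * 3 = 6

6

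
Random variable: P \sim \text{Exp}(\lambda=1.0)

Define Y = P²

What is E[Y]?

Using E[X²] = Var(X) + (E[X])²:
E[P] = 1
Var(P) = 1/1.0^2 = 1
E[P²] = 1 + 1² = 1 + 1 = 2

2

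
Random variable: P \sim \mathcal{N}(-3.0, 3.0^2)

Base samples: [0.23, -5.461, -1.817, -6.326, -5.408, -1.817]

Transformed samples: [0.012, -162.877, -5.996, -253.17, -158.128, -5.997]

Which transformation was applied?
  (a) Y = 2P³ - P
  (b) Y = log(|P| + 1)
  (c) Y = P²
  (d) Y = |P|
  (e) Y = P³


Checking option (e) Y = P³:
  P = 0.23 -> Y = 0.012 ✓
  P = -5.461 -> Y = -162.877 ✓
  P = -1.817 -> Y = -5.996 ✓
All samples match this transformation.

(e) P³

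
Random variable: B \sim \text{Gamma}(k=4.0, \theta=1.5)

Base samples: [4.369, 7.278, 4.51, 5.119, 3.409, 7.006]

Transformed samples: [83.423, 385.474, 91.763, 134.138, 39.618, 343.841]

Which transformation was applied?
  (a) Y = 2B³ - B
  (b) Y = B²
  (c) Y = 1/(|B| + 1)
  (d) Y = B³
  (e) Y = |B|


Checking option (d) Y = B³:
  B = 4.369 -> Y = 83.423 ✓
  B = 7.278 -> Y = 385.474 ✓
  B = 4.51 -> Y = 91.763 ✓
All samples match this transformation.

(d) B³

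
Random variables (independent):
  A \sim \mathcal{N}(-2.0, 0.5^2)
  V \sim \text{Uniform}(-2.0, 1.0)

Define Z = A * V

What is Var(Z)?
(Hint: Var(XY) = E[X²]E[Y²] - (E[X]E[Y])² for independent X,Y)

Var(XY) = E[X²]E[Y²] - (E[X]E[Y])²
E[A] = -2, Var(A) = 0.25
E[V] = -0.5, Var(V) = 0.75
E[A²] = 0.25 + (-2)² = 4.25
E[V²] = 0.75 + (-0.5)² = 1
Var(Z) = 4.25*1 - (-2*(-0.5))²
= 4.25 - 1 = 3.25

3.25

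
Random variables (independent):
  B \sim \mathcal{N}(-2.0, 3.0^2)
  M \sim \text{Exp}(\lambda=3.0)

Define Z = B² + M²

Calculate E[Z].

E[Z] = E[B²] + E[M²]
E[B²] = Var(B) + E[B]² = 9 + 4 = 13
E[M²] = Var(M) + E[M]² = 0.11111111 + 0.11111111 = 0.22222222
E[Z] = 13 + 0.22222222 = 13.222222

13.222222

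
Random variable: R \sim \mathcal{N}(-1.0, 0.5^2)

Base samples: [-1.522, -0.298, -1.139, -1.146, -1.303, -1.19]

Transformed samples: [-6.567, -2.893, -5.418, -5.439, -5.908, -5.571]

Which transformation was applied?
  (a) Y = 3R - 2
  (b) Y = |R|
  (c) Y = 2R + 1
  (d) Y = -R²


Checking option (a) Y = 3R - 2:
  R = -1.522 -> Y = -6.567 ✓
  R = -0.298 -> Y = -2.893 ✓
  R = -1.139 -> Y = -5.418 ✓
All samples match this transformation.

(a) 3R - 2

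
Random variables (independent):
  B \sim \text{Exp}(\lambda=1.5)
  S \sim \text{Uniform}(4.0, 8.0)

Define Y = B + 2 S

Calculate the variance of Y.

For independent RVs: Var(aX + bY) = a²Var(X) + b²Var(Y)
Var(B) = 0.44444444
Var(S) = 1.3333333
Var(Y) = 1²*0.44444444 + 2²*1.3333333
= 1*0.44444444 + 4*1.3333333 = 5.7777778

5.7777778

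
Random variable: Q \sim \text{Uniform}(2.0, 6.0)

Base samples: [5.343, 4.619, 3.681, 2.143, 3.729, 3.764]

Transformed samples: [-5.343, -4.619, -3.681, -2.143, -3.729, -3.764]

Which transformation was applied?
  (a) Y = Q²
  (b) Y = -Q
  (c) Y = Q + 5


Checking option (b) Y = -Q:
  Q = 5.343 -> Y = -5.343 ✓
  Q = 4.619 -> Y = -4.619 ✓
  Q = 3.681 -> Y = -3.681 ✓
All samples match this transformation.

(b) -Q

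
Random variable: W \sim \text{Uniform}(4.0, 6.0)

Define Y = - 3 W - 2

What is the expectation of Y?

For Y = -3W - 2:
E[Y] = -3 * E[W] - 2
E[W] = (4 + 6)/2 = 5
E[Y] = -3 * 5 - 2 = -17

-17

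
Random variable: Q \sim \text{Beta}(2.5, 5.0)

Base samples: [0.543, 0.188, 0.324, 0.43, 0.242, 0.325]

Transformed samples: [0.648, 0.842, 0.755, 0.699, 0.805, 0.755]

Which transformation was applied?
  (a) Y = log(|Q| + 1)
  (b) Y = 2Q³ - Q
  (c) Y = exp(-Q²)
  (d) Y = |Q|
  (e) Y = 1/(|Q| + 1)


Checking option (e) Y = 1/(|Q| + 1):
  Q = 0.543 -> Y = 0.648 ✓
  Q = 0.188 -> Y = 0.842 ✓
  Q = 0.324 -> Y = 0.755 ✓
All samples match this transformation.

(e) 1/(|Q| + 1)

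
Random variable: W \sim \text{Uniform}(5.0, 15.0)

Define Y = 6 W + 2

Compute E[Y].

For Y = 6W + 2:
E[Y] = 6 * E[W] + 2
E[W] = (5 + 15)/2 = 10
E[Y] = 6 * 10 + 2 = 62

62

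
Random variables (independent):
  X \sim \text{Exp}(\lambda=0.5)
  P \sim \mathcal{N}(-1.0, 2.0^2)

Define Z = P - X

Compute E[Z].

E[Z] = -1*E[X] + 1*E[P]
E[X] = 2
E[P] = -1
E[Z] = -1*2 + 1*(-1) = -3

-3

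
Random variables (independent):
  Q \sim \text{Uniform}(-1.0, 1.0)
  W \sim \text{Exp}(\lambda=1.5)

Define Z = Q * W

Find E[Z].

For independent RVs: E[XY] = E[X]*E[Y]
E[Q] = 0
E[W] = 0.66666667
E[Z] = 0 * 0.66666667 = 0

0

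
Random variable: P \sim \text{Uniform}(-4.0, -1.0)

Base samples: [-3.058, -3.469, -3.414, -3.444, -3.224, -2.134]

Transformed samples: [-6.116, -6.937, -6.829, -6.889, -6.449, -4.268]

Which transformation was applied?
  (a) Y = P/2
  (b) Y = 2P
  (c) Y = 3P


Checking option (b) Y = 2P:
  P = -3.058 -> Y = -6.116 ✓
  P = -3.469 -> Y = -6.937 ✓
  P = -3.414 -> Y = -6.829 ✓
All samples match this transformation.

(b) 2P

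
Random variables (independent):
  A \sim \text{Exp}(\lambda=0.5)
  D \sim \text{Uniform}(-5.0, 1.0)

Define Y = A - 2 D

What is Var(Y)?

For independent RVs: Var(aX + bY) = a²Var(X) + b²Var(Y)
Var(A) = 4
Var(D) = 3
Var(Y) = 1²*4 + (-2)²*3
= 1*4 + 4*3 = 16

16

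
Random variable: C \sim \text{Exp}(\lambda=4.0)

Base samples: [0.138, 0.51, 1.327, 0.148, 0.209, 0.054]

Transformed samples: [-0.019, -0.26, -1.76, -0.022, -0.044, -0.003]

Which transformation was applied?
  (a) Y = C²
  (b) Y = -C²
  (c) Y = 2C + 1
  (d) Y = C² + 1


Checking option (b) Y = -C²:
  C = 0.138 -> Y = -0.019 ✓
  C = 0.51 -> Y = -0.26 ✓
  C = 1.327 -> Y = -1.76 ✓
All samples match this transformation.

(b) -C²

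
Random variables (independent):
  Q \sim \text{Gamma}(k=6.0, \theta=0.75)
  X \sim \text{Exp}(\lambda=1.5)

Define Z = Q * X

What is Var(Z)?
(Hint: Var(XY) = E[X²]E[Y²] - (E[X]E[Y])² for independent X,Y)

Var(XY) = E[X²]E[Y²] - (E[X]E[Y])²
E[Q] = 4.5, Var(Q) = 3.375
E[X] = 0.66666667, Var(X) = 0.44444444
E[Q²] = 3.375 + 4.5² = 23.625
E[X²] = 0.44444444 + 0.66666667² = 0.88888889
Var(Z) = 23.625*0.88888889 - (4.5*0.66666667)²
= 21 - 9 = 12

12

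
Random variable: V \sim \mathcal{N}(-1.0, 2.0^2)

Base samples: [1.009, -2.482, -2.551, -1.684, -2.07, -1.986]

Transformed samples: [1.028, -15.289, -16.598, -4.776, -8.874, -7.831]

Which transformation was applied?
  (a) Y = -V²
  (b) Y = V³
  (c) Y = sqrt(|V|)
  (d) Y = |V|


Checking option (b) Y = V³:
  V = 1.009 -> Y = 1.028 ✓
  V = -2.482 -> Y = -15.289 ✓
  V = -2.551 -> Y = -16.598 ✓
All samples match this transformation.

(b) V³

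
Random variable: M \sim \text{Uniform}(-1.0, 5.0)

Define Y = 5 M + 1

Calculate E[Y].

For Y = 5M + 1:
E[Y] = 5 * E[M] + 1
E[M] = (-1 + 5)/2 = 2
E[Y] = 5 * 2 + 1 = 11

11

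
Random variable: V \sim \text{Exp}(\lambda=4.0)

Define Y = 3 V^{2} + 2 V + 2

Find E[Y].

E[Y] = 3*E[V²] + 2*E[V] + 2
E[V] = 0.25
E[V²] = Var(V) + (E[V])² = 0.0625 + 0.0625 = 0.125
E[Y] = 3*0.125 + 2*0.25 + 2 = 2.875

2.875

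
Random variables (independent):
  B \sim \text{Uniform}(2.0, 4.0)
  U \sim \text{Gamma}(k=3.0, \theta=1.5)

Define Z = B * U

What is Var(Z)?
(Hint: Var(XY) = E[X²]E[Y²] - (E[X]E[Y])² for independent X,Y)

Var(XY) = E[X²]E[Y²] - (E[X]E[Y])²
E[B] = 3, Var(B) = 0.33333333
E[U] = 4.5, Var(U) = 6.75
E[B²] = 0.33333333 + 3² = 9.3333333
E[U²] = 6.75 + 4.5² = 27
Var(Z) = 9.3333333*27 - (3*4.5)²
= 252 - 182.25 = 69.75

69.75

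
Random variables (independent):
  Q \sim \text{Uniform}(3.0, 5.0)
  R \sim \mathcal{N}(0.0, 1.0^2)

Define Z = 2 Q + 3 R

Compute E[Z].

E[Z] = 2*E[Q] + 3*E[R]
E[Q] = 4
E[R] = 0
E[Z] = 2*4 + 3*0 = 8

8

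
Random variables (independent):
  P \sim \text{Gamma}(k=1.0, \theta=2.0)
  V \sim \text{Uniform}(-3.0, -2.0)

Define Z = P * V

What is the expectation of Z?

For independent RVs: E[XY] = E[X]*E[Y]
E[P] = 2
E[V] = -2.5
E[Z] = 2 * (-2.5) = -5

-5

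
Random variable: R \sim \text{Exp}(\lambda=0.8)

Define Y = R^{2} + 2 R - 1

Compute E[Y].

E[Y] = 1*E[R²] + 2*E[R] - 1
E[R] = 1.25
E[R²] = Var(R) + (E[R])² = 1.5625 + 1.5625 = 3.125
E[Y] = 1*3.125 + 2*1.25 - 1 = 4.625

4.625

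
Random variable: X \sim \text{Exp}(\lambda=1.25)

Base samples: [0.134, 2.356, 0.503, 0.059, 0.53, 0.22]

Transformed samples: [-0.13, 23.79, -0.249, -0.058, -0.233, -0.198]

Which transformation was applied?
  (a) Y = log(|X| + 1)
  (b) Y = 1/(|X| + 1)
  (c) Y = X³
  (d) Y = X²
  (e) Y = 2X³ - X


Checking option (e) Y = 2X³ - X:
  X = 0.134 -> Y = -0.13 ✓
  X = 2.356 -> Y = 23.79 ✓
  X = 0.503 -> Y = -0.249 ✓
All samples match this transformation.

(e) 2X³ - X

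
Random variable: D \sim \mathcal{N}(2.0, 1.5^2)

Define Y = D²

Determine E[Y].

E[D²] = Var(D) + (E[D])² = 2.25 + 4 = 6.25

6.25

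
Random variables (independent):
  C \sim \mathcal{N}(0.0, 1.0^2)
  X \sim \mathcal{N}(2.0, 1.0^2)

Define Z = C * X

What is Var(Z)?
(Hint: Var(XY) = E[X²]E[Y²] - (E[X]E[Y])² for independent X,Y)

Var(XY) = E[X²]E[Y²] - (E[X]E[Y])²
E[C] = 0, Var(C) = 1
E[X] = 2, Var(X) = 1
E[C²] = 1 + 0² = 1
E[X²] = 1 + 2² = 5
Var(Z) = 1*5 - (0*2)²
= 5 - 0 = 5

5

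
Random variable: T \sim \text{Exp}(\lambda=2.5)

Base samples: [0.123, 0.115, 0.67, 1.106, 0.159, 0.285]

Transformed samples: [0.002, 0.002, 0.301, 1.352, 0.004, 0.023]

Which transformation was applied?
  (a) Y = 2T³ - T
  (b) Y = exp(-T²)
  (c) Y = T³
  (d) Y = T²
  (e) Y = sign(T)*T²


Checking option (c) Y = T³:
  T = 0.123 -> Y = 0.002 ✓
  T = 0.115 -> Y = 0.002 ✓
  T = 0.67 -> Y = 0.301 ✓
All samples match this transformation.

(c) T³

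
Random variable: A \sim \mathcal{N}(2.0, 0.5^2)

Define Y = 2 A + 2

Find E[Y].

For Y = 2A + 2:
E[Y] = 2 * E[A] + 2
E[A] = 2.0 = 2
E[Y] = 2 * 2 + 2 = 6

6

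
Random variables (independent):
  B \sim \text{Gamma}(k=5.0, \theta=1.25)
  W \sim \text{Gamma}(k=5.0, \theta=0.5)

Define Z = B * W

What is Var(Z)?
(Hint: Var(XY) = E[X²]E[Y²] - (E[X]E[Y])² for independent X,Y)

Var(XY) = E[X²]E[Y²] - (E[X]E[Y])²
E[B] = 6.25, Var(B) = 7.8125
E[W] = 2.5, Var(W) = 1.25
E[B²] = 7.8125 + 6.25² = 46.875
E[W²] = 1.25 + 2.5² = 7.5
Var(Z) = 46.875*7.5 - (6.25*2.5)²
= 351.5625 - 244.14062 = 107.42188

107.42188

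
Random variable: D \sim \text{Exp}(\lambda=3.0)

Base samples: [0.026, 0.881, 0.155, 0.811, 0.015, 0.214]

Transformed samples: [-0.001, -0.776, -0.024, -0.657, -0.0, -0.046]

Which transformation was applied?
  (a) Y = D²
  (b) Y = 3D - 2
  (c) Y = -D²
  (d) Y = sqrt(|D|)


Checking option (c) Y = -D²:
  D = 0.026 -> Y = -0.001 ✓
  D = 0.881 -> Y = -0.776 ✓
  D = 0.155 -> Y = -0.024 ✓
All samples match this transformation.

(c) -D²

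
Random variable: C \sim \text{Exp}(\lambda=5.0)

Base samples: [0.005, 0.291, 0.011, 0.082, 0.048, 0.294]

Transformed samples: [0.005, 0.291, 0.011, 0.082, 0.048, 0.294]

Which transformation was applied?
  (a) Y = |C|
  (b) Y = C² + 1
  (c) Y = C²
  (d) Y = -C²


Checking option (a) Y = |C|:
  C = 0.005 -> Y = 0.005 ✓
  C = 0.291 -> Y = 0.291 ✓
  C = 0.011 -> Y = 0.011 ✓
All samples match this transformation.

(a) |C|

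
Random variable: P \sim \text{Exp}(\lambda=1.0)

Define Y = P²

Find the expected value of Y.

E[P²] = Var(P) + (E[P])² = 1 + 1 = 2

2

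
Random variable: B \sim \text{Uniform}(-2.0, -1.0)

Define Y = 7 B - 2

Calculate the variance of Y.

For Y = aB + b: Var(Y) = a² * Var(B)
Var(B) = (-1 + 2)^2/12 = 0.083333333
Var(Y) = 7² * 0.083333333 = 49 * 0.083333333 = 4.0833333

4.0833333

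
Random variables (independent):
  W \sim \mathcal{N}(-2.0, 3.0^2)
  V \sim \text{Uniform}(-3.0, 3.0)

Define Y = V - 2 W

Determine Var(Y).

For independent RVs: Var(aX + bY) = a²Var(X) + b²Var(Y)
Var(W) = 9
Var(V) = 3
Var(Y) = (-2)²*9 + 1²*3
= 4*9 + 1*3 = 39

39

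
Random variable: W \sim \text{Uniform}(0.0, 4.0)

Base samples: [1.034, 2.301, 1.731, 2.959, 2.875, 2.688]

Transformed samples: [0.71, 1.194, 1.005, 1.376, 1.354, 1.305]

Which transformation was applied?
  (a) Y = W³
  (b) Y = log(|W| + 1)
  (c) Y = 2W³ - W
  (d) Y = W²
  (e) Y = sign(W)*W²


Checking option (b) Y = log(|W| + 1):
  W = 1.034 -> Y = 0.71 ✓
  W = 2.301 -> Y = 1.194 ✓
  W = 1.731 -> Y = 1.005 ✓
All samples match this transformation.

(b) log(|W| + 1)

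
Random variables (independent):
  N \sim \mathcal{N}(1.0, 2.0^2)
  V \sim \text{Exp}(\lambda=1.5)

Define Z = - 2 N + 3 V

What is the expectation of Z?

E[Z] = -2*E[N] + 3*E[V]
E[N] = 1
E[V] = 0.66666667
E[Z] = -2*1 + 3*0.66666667 = 0

0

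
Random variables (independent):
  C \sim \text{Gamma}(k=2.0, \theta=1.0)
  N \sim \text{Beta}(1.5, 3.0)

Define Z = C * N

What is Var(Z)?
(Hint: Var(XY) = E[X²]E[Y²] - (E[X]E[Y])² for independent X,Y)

Var(XY) = E[X²]E[Y²] - (E[X]E[Y])²
E[C] = 2, Var(C) = 2
E[N] = 0.33333333, Var(N) = 0.04040404
E[C²] = 2 + 2² = 6
E[N²] = 0.04040404 + 0.33333333² = 0.15151515
Var(Z) = 6*0.15151515 - (2*0.33333333)²
= 0.90909091 - 0.44444444 = 0.46464646

0.46464646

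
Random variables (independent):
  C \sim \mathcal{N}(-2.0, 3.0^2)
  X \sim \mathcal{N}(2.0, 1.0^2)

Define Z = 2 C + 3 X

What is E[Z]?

E[Z] = 2*E[C] + 3*E[X]
E[C] = -2
E[X] = 2
E[Z] = 2*(-2) + 3*2 = 2

2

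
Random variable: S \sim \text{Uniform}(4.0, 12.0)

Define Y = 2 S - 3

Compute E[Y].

For Y = 2S - 3:
E[Y] = 2 * E[S] - 3
E[S] = (4 + 12)/2 = 8
E[Y] = 2 * 8 - 3 = 13

13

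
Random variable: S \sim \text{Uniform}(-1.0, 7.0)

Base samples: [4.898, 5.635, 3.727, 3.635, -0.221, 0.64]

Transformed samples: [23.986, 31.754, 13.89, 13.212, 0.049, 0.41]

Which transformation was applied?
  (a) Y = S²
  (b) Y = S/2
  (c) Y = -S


Checking option (a) Y = S²:
  S = 4.898 -> Y = 23.986 ✓
  S = 5.635 -> Y = 31.754 ✓
  S = 3.727 -> Y = 13.89 ✓
All samples match this transformation.

(a) S²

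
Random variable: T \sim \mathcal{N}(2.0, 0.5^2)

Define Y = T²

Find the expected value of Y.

E[T²] = Var(T) + (E[T])² = 0.25 + 4 = 4.25

4.25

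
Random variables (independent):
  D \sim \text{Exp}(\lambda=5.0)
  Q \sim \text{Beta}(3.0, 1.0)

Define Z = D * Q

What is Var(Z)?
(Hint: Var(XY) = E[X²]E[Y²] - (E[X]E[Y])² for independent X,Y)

Var(XY) = E[X²]E[Y²] - (E[X]E[Y])²
E[D] = 0.2, Var(D) = 0.04
E[Q] = 0.75, Var(Q) = 0.0375
E[D²] = 0.04 + 0.2² = 0.08
E[Q²] = 0.0375 + 0.75² = 0.6
Var(Z) = 0.08*0.6 - (0.2*0.75)²
= 0.048 - 0.0225 = 0.0255

0.0255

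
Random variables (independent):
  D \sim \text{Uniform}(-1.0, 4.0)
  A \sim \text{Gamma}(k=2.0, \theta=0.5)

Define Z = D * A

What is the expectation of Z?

For independent RVs: E[XY] = E[X]*E[Y]
E[D] = 1.5
E[A] = 1
E[Z] = 1.5 * 1 = 1.5

1.5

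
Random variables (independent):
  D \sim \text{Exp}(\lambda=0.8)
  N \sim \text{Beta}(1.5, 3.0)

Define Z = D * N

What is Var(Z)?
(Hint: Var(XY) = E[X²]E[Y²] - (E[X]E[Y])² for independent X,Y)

Var(XY) = E[X²]E[Y²] - (E[X]E[Y])²
E[D] = 1.25, Var(D) = 1.5625
E[N] = 0.33333333, Var(N) = 0.04040404
E[D²] = 1.5625 + 1.25² = 3.125
E[N²] = 0.04040404 + 0.33333333² = 0.15151515
Var(Z) = 3.125*0.15151515 - (1.25*0.33333333)²
= 0.47348485 - 0.17361111 = 0.29987374

0.29987374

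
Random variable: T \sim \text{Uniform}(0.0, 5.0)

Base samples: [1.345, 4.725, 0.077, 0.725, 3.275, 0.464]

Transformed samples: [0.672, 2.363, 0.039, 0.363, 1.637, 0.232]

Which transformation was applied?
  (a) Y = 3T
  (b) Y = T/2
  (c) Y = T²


Checking option (b) Y = T/2:
  T = 1.345 -> Y = 0.672 ✓
  T = 4.725 -> Y = 2.363 ✓
  T = 0.077 -> Y = 0.039 ✓
All samples match this transformation.

(b) T/2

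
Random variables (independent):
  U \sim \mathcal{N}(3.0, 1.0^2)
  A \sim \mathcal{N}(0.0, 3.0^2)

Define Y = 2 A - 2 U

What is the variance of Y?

For independent RVs: Var(aX + bY) = a²Var(X) + b²Var(Y)
Var(U) = 1
Var(A) = 9
Var(Y) = (-2)²*1 + 2²*9
= 4*1 + 4*9 = 40

40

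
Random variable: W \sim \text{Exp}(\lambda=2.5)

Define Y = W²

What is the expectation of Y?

E[W²] = Var(W) + (E[W])² = 0.16 + 0.16 = 0.32

0.32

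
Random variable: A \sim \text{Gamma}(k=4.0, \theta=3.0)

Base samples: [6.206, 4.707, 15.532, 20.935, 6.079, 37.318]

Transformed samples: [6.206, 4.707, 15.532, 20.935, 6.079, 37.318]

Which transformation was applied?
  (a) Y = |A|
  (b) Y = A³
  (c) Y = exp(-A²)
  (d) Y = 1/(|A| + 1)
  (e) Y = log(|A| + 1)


Checking option (a) Y = |A|:
  A = 6.206 -> Y = 6.206 ✓
  A = 4.707 -> Y = 4.707 ✓
  A = 15.532 -> Y = 15.532 ✓
All samples match this transformation.

(a) |A|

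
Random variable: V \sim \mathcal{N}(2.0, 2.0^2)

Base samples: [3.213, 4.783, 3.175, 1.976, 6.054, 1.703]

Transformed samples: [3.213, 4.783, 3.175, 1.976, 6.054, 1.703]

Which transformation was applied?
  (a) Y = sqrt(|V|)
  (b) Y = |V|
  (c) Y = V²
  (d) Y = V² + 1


Checking option (b) Y = |V|:
  V = 3.213 -> Y = 3.213 ✓
  V = 4.783 -> Y = 4.783 ✓
  V = 3.175 -> Y = 3.175 ✓
All samples match this transformation.

(b) |V|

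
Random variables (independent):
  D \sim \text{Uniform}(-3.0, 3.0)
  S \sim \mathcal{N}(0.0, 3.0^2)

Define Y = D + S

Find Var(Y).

For independent RVs: Var(aX + bY) = a²Var(X) + b²Var(Y)
Var(D) = 3
Var(S) = 9
Var(Y) = 1²*3 + 1²*9
= 1*3 + 1*9 = 12

12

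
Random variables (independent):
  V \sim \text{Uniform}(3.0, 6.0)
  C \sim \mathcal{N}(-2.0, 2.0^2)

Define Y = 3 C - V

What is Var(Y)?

For independent RVs: Var(aX + bY) = a²Var(X) + b²Var(Y)
Var(V) = 0.75
Var(C) = 4
Var(Y) = (-1)²*0.75 + 3²*4
= 1*0.75 + 9*4 = 36.75

36.75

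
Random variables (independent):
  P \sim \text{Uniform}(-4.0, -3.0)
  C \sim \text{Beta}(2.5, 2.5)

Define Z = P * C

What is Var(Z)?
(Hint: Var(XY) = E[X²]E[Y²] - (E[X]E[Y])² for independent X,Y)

Var(XY) = E[X²]E[Y²] - (E[X]E[Y])²
E[P] = -3.5, Var(P) = 0.083333333
E[C] = 0.5, Var(C) = 0.041666667
E[P²] = 0.083333333 + (-3.5)² = 12.333333
E[C²] = 0.041666667 + 0.5² = 0.29166667
Var(Z) = 12.333333*0.29166667 - (-3.5*0.5)²
= 3.5972222 - 3.0625 = 0.53472222

0.53472222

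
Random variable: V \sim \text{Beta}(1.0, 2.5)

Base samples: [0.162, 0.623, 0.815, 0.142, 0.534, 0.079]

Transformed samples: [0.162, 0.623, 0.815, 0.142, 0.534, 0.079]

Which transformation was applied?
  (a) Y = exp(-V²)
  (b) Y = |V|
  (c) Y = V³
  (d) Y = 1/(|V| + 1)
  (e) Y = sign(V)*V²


Checking option (b) Y = |V|:
  V = 0.162 -> Y = 0.162 ✓
  V = 0.623 -> Y = 0.623 ✓
  V = 0.815 -> Y = 0.815 ✓
All samples match this transformation.

(b) |V|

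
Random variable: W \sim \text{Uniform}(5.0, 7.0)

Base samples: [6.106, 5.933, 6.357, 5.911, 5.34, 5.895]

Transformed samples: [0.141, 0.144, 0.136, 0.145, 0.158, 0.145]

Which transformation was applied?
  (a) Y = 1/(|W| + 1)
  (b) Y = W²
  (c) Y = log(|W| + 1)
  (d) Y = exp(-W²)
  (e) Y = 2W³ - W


Checking option (a) Y = 1/(|W| + 1):
  W = 6.106 -> Y = 0.141 ✓
  W = 5.933 -> Y = 0.144 ✓
  W = 6.357 -> Y = 0.136 ✓
All samples match this transformation.

(a) 1/(|W| + 1)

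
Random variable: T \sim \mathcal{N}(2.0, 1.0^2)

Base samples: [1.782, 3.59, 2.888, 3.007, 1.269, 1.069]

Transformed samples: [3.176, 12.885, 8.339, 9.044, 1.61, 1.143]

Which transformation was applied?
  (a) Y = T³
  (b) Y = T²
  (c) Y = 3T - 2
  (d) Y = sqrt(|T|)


Checking option (b) Y = T²:
  T = 1.782 -> Y = 3.176 ✓
  T = 3.59 -> Y = 12.885 ✓
  T = 2.888 -> Y = 8.339 ✓
All samples match this transformation.

(b) T²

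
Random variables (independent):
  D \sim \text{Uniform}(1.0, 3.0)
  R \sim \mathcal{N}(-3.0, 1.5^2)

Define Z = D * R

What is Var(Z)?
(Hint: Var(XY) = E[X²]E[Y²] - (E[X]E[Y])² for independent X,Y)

Var(XY) = E[X²]E[Y²] - (E[X]E[Y])²
E[D] = 2, Var(D) = 0.33333333
E[R] = -3, Var(R) = 2.25
E[D²] = 0.33333333 + 2² = 4.3333333
E[R²] = 2.25 + (-3)² = 11.25
Var(Z) = 4.3333333*11.25 - (2*(-3))²
= 48.75 - 36 = 12.75

12.75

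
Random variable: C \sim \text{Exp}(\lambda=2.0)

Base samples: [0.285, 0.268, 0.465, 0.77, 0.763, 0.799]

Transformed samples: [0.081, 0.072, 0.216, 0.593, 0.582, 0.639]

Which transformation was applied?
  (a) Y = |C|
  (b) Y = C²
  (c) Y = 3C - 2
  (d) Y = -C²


Checking option (b) Y = C²:
  C = 0.285 -> Y = 0.081 ✓
  C = 0.268 -> Y = 0.072 ✓
  C = 0.465 -> Y = 0.216 ✓
All samples match this transformation.

(b) C²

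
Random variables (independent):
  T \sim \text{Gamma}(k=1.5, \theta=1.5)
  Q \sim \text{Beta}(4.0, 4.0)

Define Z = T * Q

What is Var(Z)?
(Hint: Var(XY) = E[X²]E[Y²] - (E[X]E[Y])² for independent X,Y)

Var(XY) = E[X²]E[Y²] - (E[X]E[Y])²
E[T] = 2.25, Var(T) = 3.375
E[Q] = 0.5, Var(Q) = 0.027777778
E[T²] = 3.375 + 2.25² = 8.4375
E[Q²] = 0.027777778 + 0.5² = 0.27777778
Var(Z) = 8.4375*0.27777778 - (2.25*0.5)²
= 2.34375 - 1.265625 = 1.078125

1.078125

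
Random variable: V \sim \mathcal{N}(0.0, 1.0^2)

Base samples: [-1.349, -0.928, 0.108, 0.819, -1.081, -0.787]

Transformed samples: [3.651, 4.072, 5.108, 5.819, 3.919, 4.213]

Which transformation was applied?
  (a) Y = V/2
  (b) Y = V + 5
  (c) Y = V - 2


Checking option (b) Y = V + 5:
  V = -1.349 -> Y = 3.651 ✓
  V = -0.928 -> Y = 4.072 ✓
  V = 0.108 -> Y = 5.108 ✓
All samples match this transformation.

(b) V + 5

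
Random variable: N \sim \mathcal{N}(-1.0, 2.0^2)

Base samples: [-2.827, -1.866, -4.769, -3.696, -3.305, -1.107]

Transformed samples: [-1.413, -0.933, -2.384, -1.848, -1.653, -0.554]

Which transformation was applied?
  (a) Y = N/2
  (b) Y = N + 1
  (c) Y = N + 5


Checking option (a) Y = N/2:
  N = -2.827 -> Y = -1.413 ✓
  N = -1.866 -> Y = -0.933 ✓
  N = -4.769 -> Y = -2.384 ✓
All samples match this transformation.

(a) N/2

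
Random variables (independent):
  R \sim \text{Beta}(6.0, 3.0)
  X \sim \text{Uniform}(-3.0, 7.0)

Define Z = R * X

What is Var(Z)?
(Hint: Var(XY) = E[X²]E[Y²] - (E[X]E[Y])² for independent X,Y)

Var(XY) = E[X²]E[Y²] - (E[X]E[Y])²
E[R] = 0.66666667, Var(R) = 0.022222222
E[X] = 2, Var(X) = 8.3333333
E[R²] = 0.022222222 + 0.66666667² = 0.46666667
E[X²] = 8.3333333 + 2² = 12.333333
Var(Z) = 0.46666667*12.333333 - (0.66666667*2)²
= 5.7555556 - 1.7777778 = 3.9777778

3.9777778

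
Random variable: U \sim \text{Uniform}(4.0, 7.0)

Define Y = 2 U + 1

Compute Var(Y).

For Y = aU + b: Var(Y) = a² * Var(U)
Var(U) = (7 - 4)^2/12 = 0.75
Var(Y) = 2² * 0.75 = 4 * 0.75 = 3

3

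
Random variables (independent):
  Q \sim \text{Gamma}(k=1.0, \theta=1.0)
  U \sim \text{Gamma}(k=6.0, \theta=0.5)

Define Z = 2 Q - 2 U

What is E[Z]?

E[Z] = 2*E[Q] - 2*E[U]
E[Q] = 1
E[U] = 3
E[Z] = 2*1 - 2*3 = -4

-4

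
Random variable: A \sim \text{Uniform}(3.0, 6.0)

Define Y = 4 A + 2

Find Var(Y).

For Y = aA + b: Var(Y) = a² * Var(A)
Var(A) = (6 - 3)^2/12 = 0.75
Var(Y) = 4² * 0.75 = 16 * 0.75 = 12

12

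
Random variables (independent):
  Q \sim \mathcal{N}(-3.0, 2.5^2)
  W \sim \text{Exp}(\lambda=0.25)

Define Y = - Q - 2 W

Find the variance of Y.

For independent RVs: Var(aX + bY) = a²Var(X) + b²Var(Y)
Var(Q) = 6.25
Var(W) = 16
Var(Y) = (-1)²*6.25 + (-2)²*16
= 1*6.25 + 4*16 = 70.25

70.25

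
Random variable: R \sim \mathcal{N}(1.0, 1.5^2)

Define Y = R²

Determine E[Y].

E[R²] = Var(R) + (E[R])² = 2.25 + 1 = 3.25

3.25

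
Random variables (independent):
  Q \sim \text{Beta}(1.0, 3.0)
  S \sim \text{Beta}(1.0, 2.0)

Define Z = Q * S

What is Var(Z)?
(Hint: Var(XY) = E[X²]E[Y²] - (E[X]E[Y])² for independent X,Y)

Var(XY) = E[X²]E[Y²] - (E[X]E[Y])²
E[Q] = 0.25, Var(Q) = 0.0375
E[S] = 0.33333333, Var(S) = 0.055555556
E[Q²] = 0.0375 + 0.25² = 0.1
E[S²] = 0.055555556 + 0.33333333² = 0.16666667
Var(Z) = 0.1*0.16666667 - (0.25*0.33333333)²
= 0.016666667 - 0.0069444444 = 0.0097222222

0.0097222222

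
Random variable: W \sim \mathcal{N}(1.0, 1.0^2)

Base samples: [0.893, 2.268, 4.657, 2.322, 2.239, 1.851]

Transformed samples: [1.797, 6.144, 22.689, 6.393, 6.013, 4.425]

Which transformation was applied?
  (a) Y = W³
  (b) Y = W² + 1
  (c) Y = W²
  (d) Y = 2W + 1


Checking option (b) Y = W² + 1:
  W = 0.893 -> Y = 1.797 ✓
  W = 2.268 -> Y = 6.144 ✓
  W = 4.657 -> Y = 22.689 ✓
All samples match this transformation.

(b) W² + 1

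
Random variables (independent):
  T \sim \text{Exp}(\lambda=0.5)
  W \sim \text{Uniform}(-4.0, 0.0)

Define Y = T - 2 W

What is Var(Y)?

For independent RVs: Var(aX + bY) = a²Var(X) + b²Var(Y)
Var(T) = 4
Var(W) = 1.3333333
Var(Y) = 1²*4 + (-2)²*1.3333333
= 1*4 + 4*1.3333333 = 9.3333333

9.3333333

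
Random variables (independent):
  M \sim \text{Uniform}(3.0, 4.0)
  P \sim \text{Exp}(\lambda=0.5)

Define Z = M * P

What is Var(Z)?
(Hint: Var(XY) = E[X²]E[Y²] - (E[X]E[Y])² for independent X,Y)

Var(XY) = E[X²]E[Y²] - (E[X]E[Y])²
E[M] = 3.5, Var(M) = 0.083333333
E[P] = 2, Var(P) = 4
E[M²] = 0.083333333 + 3.5² = 12.333333
E[P²] = 4 + 2² = 8
Var(Z) = 12.333333*8 - (3.5*2)²
= 98.666667 - 49 = 49.666667

49.666667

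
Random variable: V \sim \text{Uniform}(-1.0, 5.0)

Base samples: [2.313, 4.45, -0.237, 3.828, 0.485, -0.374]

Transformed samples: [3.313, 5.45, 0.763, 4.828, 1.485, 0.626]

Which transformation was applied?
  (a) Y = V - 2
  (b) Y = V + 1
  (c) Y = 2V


Checking option (b) Y = V + 1:
  V = 2.313 -> Y = 3.313 ✓
  V = 4.45 -> Y = 5.45 ✓
  V = -0.237 -> Y = 0.763 ✓
All samples match this transformation.

(b) V + 1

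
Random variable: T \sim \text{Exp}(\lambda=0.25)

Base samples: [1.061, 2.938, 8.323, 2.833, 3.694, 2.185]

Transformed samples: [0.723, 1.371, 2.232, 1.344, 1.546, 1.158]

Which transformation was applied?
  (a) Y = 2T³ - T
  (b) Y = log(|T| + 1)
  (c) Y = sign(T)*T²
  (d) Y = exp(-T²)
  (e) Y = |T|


Checking option (b) Y = log(|T| + 1):
  T = 1.061 -> Y = 0.723 ✓
  T = 2.938 -> Y = 1.371 ✓
  T = 8.323 -> Y = 2.232 ✓
All samples match this transformation.

(b) log(|T| + 1)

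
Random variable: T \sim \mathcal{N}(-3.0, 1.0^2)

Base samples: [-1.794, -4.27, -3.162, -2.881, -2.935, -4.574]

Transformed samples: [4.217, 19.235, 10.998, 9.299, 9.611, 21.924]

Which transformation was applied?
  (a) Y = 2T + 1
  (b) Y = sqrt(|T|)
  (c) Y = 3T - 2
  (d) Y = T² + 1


Checking option (d) Y = T² + 1:
  T = -1.794 -> Y = 4.217 ✓
  T = -4.27 -> Y = 19.235 ✓
  T = -3.162 -> Y = 10.998 ✓
All samples match this transformation.

(d) T² + 1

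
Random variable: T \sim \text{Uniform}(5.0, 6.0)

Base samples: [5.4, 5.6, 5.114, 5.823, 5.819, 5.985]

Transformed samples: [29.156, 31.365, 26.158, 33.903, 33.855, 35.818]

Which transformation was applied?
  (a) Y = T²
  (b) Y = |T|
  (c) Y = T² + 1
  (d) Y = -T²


Checking option (a) Y = T²:
  T = 5.4 -> Y = 29.156 ✓
  T = 5.6 -> Y = 31.365 ✓
  T = 5.114 -> Y = 26.158 ✓
All samples match this transformation.

(a) T²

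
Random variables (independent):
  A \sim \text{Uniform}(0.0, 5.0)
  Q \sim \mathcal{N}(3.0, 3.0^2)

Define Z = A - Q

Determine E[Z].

E[Z] = 1*E[A] - 1*E[Q]
E[A] = 2.5
E[Q] = 3
E[Z] = 1*2.5 - 1*3 = -0.5

-0.5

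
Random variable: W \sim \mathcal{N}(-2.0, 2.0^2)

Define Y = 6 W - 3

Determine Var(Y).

For Y = aW + b: Var(Y) = a² * Var(W)
Var(W) = 2.0^2 = 4
Var(Y) = 6² * 4 = 36 * 4 = 144

144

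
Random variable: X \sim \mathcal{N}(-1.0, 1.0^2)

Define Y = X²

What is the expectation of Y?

Using E[X²] = Var(X) + (E[X])²:
E[X] = -1
Var(X) = 1.0^2 = 1
E[X²] = 1 + (-1)² = 1 + 1 = 2

2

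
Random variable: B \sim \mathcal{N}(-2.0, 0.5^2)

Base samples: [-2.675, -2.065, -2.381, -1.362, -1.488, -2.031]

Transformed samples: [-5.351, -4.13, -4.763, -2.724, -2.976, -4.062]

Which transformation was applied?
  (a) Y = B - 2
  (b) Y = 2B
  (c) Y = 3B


Checking option (b) Y = 2B:
  B = -2.675 -> Y = -5.351 ✓
  B = -2.065 -> Y = -4.13 ✓
  B = -2.381 -> Y = -4.763 ✓
All samples match this transformation.

(b) 2B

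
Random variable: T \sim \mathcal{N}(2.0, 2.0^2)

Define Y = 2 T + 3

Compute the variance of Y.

For Y = aT + b: Var(Y) = a² * Var(T)
Var(T) = 2.0^2 = 4
Var(Y) = 2² * 4 = 4 * 4 = 16

16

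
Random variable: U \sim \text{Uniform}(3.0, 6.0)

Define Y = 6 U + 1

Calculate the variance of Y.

For Y = aU + b: Var(Y) = a² * Var(U)
Var(U) = (6 - 3)^2/12 = 0.75
Var(Y) = 6² * 0.75 = 36 * 0.75 = 27

27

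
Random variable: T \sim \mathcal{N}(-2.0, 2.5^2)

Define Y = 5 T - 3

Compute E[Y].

For Y = 5T - 3:
E[Y] = 5 * E[T] - 3
E[T] = -2.0 = -2
E[Y] = 5 * (-2) - 3 = -13

-13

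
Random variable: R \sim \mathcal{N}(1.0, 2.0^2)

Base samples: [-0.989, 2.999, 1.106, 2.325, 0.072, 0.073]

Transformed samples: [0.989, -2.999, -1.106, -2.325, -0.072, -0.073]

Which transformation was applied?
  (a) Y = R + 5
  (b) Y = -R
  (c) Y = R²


Checking option (b) Y = -R:
  R = -0.989 -> Y = 0.989 ✓
  R = 2.999 -> Y = -2.999 ✓
  R = 1.106 -> Y = -1.106 ✓
All samples match this transformation.

(b) -R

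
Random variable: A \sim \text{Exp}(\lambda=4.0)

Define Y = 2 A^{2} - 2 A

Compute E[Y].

E[Y] = 2*E[A²] - 2*E[A]
E[A] = 0.25
E[A²] = Var(A) + (E[A])² = 0.0625 + 0.0625 = 0.125
E[Y] = 2*0.125 - 2*0.25 = -0.25

-0.25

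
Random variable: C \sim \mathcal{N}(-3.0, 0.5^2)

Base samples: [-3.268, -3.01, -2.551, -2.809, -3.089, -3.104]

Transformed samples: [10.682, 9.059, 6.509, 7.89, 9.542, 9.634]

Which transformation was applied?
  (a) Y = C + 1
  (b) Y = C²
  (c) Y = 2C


Checking option (b) Y = C²:
  C = -3.268 -> Y = 10.682 ✓
  C = -3.01 -> Y = 9.059 ✓
  C = -2.551 -> Y = 6.509 ✓
All samples match this transformation.

(b) C²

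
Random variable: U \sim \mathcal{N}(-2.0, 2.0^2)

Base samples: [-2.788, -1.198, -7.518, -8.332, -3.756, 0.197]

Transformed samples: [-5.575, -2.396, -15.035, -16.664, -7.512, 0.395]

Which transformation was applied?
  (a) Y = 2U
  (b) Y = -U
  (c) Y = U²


Checking option (a) Y = 2U:
  U = -2.788 -> Y = -5.575 ✓
  U = -1.198 -> Y = -2.396 ✓
  U = -7.518 -> Y = -15.035 ✓
All samples match this transformation.

(a) 2U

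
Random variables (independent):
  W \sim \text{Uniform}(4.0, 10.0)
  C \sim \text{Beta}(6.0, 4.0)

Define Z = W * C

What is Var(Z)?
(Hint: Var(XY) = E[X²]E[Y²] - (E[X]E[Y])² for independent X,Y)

Var(XY) = E[X²]E[Y²] - (E[X]E[Y])²
E[W] = 7, Var(W) = 3
E[C] = 0.6, Var(C) = 0.021818182
E[W²] = 3 + 7² = 52
E[C²] = 0.021818182 + 0.6² = 0.38181818
Var(Z) = 52*0.38181818 - (7*0.6)²
= 19.854545 - 17.64 = 2.2145455

2.2145455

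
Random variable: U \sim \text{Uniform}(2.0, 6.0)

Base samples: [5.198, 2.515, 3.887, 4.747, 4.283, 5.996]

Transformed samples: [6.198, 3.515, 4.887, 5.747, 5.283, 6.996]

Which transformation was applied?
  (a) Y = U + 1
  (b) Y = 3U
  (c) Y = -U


Checking option (a) Y = U + 1:
  U = 5.198 -> Y = 6.198 ✓
  U = 2.515 -> Y = 3.515 ✓
  U = 3.887 -> Y = 4.887 ✓
All samples match this transformation.

(a) U + 1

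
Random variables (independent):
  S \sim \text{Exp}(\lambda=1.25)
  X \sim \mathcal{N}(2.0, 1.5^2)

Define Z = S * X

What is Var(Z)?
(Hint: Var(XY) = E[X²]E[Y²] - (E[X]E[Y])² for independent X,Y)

Var(XY) = E[X²]E[Y²] - (E[X]E[Y])²
E[S] = 0.8, Var(S) = 0.64
E[X] = 2, Var(X) = 2.25
E[S²] = 0.64 + 0.8² = 1.28
E[X²] = 2.25 + 2² = 6.25
Var(Z) = 1.28*6.25 - (0.8*2)²
= 8 - 2.56 = 5.44

5.44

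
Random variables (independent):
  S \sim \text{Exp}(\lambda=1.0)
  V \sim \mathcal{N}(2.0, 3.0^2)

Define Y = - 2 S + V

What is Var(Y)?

For independent RVs: Var(aX + bY) = a²Var(X) + b²Var(Y)
Var(S) = 1
Var(V) = 9
Var(Y) = (-2)²*1 + 1²*9
= 4*1 + 1*9 = 13

13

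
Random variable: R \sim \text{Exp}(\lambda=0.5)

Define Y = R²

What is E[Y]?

E[R²] = Var(R) + (E[R])² = 4 + 4 = 8

8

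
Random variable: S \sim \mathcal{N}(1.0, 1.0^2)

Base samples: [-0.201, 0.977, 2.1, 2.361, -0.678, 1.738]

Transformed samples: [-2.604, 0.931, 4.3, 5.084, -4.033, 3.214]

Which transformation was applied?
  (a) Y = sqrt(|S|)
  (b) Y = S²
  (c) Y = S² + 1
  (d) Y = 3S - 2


Checking option (d) Y = 3S - 2:
  S = -0.201 -> Y = -2.604 ✓
  S = 0.977 -> Y = 0.931 ✓
  S = 2.1 -> Y = 4.3 ✓
All samples match this transformation.

(d) 3S - 2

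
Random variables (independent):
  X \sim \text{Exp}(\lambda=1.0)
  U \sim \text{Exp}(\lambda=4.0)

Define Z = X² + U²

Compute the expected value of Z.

E[Z] = E[X²] + E[U²]
E[X²] = Var(X) + E[X]² = 1 + 1 = 2
E[U²] = Var(U) + E[U]² = 0.0625 + 0.0625 = 0.125
E[Z] = 2 + 0.125 = 2.125

2.125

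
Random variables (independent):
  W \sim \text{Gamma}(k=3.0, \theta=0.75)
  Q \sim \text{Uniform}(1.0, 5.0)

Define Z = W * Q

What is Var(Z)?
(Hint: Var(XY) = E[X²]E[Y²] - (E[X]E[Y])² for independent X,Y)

Var(XY) = E[X²]E[Y²] - (E[X]E[Y])²
E[W] = 2.25, Var(W) = 1.6875
E[Q] = 3, Var(Q) = 1.3333333
E[W²] = 1.6875 + 2.25² = 6.75
E[Q²] = 1.3333333 + 3² = 10.333333
Var(Z) = 6.75*10.333333 - (2.25*3)²
= 69.75 - 45.5625 = 24.1875

24.1875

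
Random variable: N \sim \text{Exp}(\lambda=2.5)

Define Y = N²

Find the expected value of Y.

Using E[X²] = Var(X) + (E[X])²:
E[N] = 0.4
Var(N) = 1/2.5^2 = 0.16
E[N²] = 0.16 + 0.4² = 0.16 + 0.16 = 0.32

0.32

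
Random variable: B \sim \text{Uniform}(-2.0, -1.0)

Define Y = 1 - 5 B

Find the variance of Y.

For Y = aB + b: Var(Y) = a² * Var(B)
Var(B) = (-1 + 2)^2/12 = 0.083333333
Var(Y) = (-5)² * 0.083333333 = 25 * 0.083333333 = 2.0833333

2.0833333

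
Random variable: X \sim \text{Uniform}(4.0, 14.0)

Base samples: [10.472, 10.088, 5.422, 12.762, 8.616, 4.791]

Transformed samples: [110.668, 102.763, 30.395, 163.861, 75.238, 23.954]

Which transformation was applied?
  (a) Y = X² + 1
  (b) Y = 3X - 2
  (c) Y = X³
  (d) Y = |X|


Checking option (a) Y = X² + 1:
  X = 10.472 -> Y = 110.668 ✓
  X = 10.088 -> Y = 102.763 ✓
  X = 5.422 -> Y = 30.395 ✓
All samples match this transformation.

(a) X² + 1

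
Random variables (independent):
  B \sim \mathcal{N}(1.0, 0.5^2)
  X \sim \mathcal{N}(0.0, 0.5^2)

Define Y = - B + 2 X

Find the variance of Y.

For independent RVs: Var(aX + bY) = a²Var(X) + b²Var(Y)
Var(B) = 0.25
Var(X) = 0.25
Var(Y) = (-1)²*0.25 + 2²*0.25
= 1*0.25 + 4*0.25 = 1.25

1.25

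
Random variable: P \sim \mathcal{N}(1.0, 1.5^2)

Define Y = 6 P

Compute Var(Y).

For Y = aP + b: Var(Y) = a² * Var(P)
Var(P) = 1.5^2 = 2.25
Var(Y) = 6² * 2.25 = 36 * 2.25 = 81

81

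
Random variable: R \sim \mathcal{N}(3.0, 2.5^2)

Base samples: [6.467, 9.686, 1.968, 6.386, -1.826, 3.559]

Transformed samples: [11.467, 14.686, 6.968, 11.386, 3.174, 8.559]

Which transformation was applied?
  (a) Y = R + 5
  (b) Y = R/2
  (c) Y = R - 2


Checking option (a) Y = R + 5:
  R = 6.467 -> Y = 11.467 ✓
  R = 9.686 -> Y = 14.686 ✓
  R = 1.968 -> Y = 6.968 ✓
All samples match this transformation.

(a) R + 5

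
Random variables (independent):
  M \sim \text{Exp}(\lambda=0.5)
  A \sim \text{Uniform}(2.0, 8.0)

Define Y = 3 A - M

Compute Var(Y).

For independent RVs: Var(aX + bY) = a²Var(X) + b²Var(Y)
Var(M) = 4
Var(A) = 3
Var(Y) = (-1)²*4 + 3²*3
= 1*4 + 9*3 = 31

31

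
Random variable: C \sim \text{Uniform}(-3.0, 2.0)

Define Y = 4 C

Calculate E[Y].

For Y = 4C:
E[Y] = 4 * E[C]
E[C] = (-3 + 2)/2 = -0.5
E[Y] = 4 * (-0.5) = -2

-2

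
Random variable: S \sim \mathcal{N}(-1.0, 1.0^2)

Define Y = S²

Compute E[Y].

E[S²] = Var(S) + (E[S])² = 1 + 1 = 2

2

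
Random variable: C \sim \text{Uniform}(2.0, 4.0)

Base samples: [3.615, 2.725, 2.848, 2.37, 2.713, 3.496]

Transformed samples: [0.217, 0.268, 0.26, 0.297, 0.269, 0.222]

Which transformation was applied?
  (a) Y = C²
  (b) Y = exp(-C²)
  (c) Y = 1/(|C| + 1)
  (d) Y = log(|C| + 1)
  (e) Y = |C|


Checking option (c) Y = 1/(|C| + 1):
  C = 3.615 -> Y = 0.217 ✓
  C = 2.725 -> Y = 0.268 ✓
  C = 2.848 -> Y = 0.26 ✓
All samples match this transformation.

(c) 1/(|C| + 1)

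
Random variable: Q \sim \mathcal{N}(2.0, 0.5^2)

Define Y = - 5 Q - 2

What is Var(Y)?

For Y = aQ + b: Var(Y) = a² * Var(Q)
Var(Q) = 0.5^2 = 0.25
Var(Y) = (-5)² * 0.25 = 25 * 0.25 = 6.25

6.25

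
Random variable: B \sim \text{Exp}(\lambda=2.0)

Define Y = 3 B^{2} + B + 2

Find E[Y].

E[Y] = 3*E[B²] + 1*E[B] + 2
E[B] = 0.5
E[B²] = Var(B) + (E[B])² = 0.25 + 0.25 = 0.5
E[Y] = 3*0.5 + 1*0.5 + 2 = 4

4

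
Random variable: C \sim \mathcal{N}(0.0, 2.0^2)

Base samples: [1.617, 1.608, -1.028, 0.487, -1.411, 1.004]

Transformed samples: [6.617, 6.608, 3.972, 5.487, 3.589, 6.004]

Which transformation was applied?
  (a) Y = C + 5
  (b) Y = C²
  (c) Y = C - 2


Checking option (a) Y = C + 5:
  C = 1.617 -> Y = 6.617 ✓
  C = 1.608 -> Y = 6.608 ✓
  C = -1.028 -> Y = 3.972 ✓
All samples match this transformation.

(a) C + 5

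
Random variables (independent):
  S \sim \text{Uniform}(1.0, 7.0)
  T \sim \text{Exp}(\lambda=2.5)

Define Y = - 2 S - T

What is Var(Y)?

For independent RVs: Var(aX + bY) = a²Var(X) + b²Var(Y)
Var(S) = 3
Var(T) = 0.16
Var(Y) = (-2)²*3 + (-1)²*0.16
= 4*3 + 1*0.16 = 12.16

12.16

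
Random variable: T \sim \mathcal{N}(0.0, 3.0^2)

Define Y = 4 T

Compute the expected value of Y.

For Y = 4T:
E[Y] = 4 * E[T]
E[T] = 0.0 = 0
E[Y] = 4 * 0 = 0

0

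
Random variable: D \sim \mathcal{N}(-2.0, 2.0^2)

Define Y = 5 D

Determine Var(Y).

For Y = aD + b: Var(Y) = a² * Var(D)
Var(D) = 2.0^2 = 4
Var(Y) = 5² * 4 = 25 * 4 = 100

100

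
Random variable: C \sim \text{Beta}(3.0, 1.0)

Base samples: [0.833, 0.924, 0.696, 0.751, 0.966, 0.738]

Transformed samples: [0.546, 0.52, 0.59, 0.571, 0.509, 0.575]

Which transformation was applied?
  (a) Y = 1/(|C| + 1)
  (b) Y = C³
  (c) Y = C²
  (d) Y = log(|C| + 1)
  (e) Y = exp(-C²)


Checking option (a) Y = 1/(|C| + 1):
  C = 0.833 -> Y = 0.546 ✓
  C = 0.924 -> Y = 0.52 ✓
  C = 0.696 -> Y = 0.59 ✓
All samples match this transformation.

(a) 1/(|C| + 1)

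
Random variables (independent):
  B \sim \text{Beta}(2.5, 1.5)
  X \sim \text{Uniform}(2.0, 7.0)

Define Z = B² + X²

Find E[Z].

E[Z] = E[B²] + E[X²]
E[B²] = Var(B) + E[B]² = 0.046875 + 0.390625 = 0.4375
E[X²] = Var(X) + E[X]² = 2.0833333 + 20.25 = 22.333333
E[Z] = 0.4375 + 22.333333 = 22.770833

22.770833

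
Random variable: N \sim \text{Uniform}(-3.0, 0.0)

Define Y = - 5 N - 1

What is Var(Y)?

For Y = aN + b: Var(Y) = a² * Var(N)
Var(N) = (0 + 3)^2/12 = 0.75
Var(Y) = (-5)² * 0.75 = 25 * 0.75 = 18.75

18.75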